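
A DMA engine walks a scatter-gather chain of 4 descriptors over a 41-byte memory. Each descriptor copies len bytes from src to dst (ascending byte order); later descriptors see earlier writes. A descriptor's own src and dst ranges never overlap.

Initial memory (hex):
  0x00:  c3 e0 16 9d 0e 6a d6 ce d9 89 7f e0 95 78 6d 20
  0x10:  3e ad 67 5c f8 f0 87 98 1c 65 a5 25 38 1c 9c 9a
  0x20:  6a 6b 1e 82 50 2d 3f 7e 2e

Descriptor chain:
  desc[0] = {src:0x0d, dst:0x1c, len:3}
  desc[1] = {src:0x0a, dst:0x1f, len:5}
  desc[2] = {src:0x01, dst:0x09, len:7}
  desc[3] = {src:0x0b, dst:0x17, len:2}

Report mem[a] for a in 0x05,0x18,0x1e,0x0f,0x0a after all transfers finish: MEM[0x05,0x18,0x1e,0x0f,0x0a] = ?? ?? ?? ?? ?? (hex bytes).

MEM[0x05,0x18,0x1e,0x0f,0x0a] = 6a 0e 20 ce 16

D0: mem[0x1c..0x1e] <- [78 6d 20]
D1: mem[0x1f..0x23] <- [7f e0 95 78 6d]
D2: mem[0x09..0x0f] <- [e0 16 9d 0e 6a d6 ce]
D3: mem[0x17..0x18] <- [9d 0e]
query mem[0x05]=0x6a, mem[0x18]=0x0e, mem[0x1e]=0x20, mem[0x0f]=0xce, mem[0x0a]=0x16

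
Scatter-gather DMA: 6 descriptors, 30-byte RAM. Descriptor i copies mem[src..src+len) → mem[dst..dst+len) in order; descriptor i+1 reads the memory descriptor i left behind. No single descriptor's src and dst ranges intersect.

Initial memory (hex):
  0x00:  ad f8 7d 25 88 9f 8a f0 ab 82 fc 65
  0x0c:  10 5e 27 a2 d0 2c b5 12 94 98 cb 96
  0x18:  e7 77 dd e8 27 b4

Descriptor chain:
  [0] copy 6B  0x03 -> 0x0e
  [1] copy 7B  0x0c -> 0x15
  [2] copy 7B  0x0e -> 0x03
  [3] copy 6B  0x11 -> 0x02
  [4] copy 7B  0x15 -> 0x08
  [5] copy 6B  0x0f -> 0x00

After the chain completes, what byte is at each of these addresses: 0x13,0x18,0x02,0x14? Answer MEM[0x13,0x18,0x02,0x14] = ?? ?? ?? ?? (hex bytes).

[0] 0x03->0x0e len=6 : 25 88 9f 8a f0 ab
[1] 0x0c->0x15 len=7 : 10 5e 25 88 9f 8a f0
[2] 0x0e->0x03 len=7 : 25 88 9f 8a f0 ab 94
[3] 0x11->0x02 len=6 : 8a f0 ab 94 10 5e
[4] 0x15->0x08 len=7 : 10 5e 25 88 9f 8a f0
[5] 0x0f->0x00 len=6 : 88 9f 8a f0 ab 94
query mem[0x13]=0xab, mem[0x18]=0x88, mem[0x02]=0x8a, mem[0x14]=0x94

MEM[0x13,0x18,0x02,0x14] = ab 88 8a 94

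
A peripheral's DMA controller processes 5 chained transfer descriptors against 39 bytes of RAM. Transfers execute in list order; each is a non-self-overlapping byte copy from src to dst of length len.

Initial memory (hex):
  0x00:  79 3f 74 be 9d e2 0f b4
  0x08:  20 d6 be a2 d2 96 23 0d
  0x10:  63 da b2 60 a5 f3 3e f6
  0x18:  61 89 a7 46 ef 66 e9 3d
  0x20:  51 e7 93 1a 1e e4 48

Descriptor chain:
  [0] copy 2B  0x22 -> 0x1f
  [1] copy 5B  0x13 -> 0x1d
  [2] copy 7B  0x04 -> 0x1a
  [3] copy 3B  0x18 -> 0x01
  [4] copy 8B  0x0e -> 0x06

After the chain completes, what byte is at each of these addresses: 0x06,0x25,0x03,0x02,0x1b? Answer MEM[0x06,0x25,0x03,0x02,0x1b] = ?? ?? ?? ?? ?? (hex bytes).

D0: mem[0x1f..0x20] <- [93 1a]
D1: mem[0x1d..0x21] <- [60 a5 f3 3e f6]
D2: mem[0x1a..0x20] <- [9d e2 0f b4 20 d6 be]
D3: mem[0x01..0x03] <- [61 89 9d]
D4: mem[0x06..0x0d] <- [23 0d 63 da b2 60 a5 f3]
query mem[0x06]=0x23, mem[0x25]=0xe4, mem[0x03]=0x9d, mem[0x02]=0x89, mem[0x1b]=0xe2

MEM[0x06,0x25,0x03,0x02,0x1b] = 23 e4 9d 89 e2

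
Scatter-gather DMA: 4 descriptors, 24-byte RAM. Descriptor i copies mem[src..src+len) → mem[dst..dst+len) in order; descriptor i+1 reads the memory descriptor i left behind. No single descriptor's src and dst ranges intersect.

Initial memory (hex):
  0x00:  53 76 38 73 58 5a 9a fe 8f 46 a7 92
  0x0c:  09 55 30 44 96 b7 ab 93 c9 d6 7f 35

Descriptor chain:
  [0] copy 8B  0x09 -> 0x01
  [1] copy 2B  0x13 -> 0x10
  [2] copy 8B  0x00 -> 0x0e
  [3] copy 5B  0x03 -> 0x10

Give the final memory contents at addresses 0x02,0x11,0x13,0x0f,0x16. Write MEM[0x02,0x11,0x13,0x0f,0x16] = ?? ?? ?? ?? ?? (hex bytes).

MEM[0x02,0x11,0x13,0x0f,0x16] = a7 09 30 46 7f

  after D0: wrote 8B at 0x01 = 46a7920955304496
  after D1: wrote 2B at 0x10 = 93c9
  after D2: wrote 8B at 0x0e = 5346a79209553044
  after D3: wrote 5B at 0x10 = 9209553044
query mem[0x02]=0xa7, mem[0x11]=0x09, mem[0x13]=0x30, mem[0x0f]=0x46, mem[0x16]=0x7f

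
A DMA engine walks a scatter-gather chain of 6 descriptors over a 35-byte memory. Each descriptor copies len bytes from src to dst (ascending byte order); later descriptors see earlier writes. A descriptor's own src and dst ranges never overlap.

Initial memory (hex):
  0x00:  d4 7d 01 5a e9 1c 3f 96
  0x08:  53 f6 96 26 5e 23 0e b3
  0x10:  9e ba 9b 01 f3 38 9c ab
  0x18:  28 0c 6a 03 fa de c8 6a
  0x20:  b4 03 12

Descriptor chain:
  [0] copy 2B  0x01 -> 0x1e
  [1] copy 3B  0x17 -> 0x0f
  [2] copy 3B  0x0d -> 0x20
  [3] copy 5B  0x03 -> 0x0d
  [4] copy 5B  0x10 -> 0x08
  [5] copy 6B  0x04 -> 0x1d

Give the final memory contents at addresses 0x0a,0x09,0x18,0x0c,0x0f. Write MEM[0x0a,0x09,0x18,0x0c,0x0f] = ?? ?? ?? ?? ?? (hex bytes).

MEM[0x0a,0x09,0x18,0x0c,0x0f] = 9b 96 28 f3 1c

#0 dst[0x1e+2] := {0x7d,0x01}
#1 dst[0x0f+3] := {0xab,0x28,0x0c}
#2 dst[0x20+3] := {0x23,0x0e,0xab}
#3 dst[0x0d+5] := {0x5a,0xe9,0x1c,0x3f,0x96}
#4 dst[0x08+5] := {0x3f,0x96,0x9b,0x01,0xf3}
#5 dst[0x1d+6] := {0xe9,0x1c,0x3f,0x96,0x3f,0x96}
query mem[0x0a]=0x9b, mem[0x09]=0x96, mem[0x18]=0x28, mem[0x0c]=0xf3, mem[0x0f]=0x1c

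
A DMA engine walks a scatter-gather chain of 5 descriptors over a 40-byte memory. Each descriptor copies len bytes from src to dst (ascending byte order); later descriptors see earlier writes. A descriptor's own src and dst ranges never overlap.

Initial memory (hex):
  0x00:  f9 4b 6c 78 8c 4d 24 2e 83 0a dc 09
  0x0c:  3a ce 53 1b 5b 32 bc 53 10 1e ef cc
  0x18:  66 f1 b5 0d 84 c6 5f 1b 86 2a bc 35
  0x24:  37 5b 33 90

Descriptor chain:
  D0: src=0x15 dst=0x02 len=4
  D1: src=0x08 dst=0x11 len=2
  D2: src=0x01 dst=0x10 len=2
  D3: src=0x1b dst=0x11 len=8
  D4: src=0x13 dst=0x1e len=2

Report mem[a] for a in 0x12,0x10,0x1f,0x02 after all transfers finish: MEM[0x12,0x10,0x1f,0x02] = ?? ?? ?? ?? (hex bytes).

  after D0: wrote 4B at 0x02 = 1eefcc66
  after D1: wrote 2B at 0x11 = 830a
  after D2: wrote 2B at 0x10 = 4b1e
  after D3: wrote 8B at 0x11 = 0d84c65f1b862abc
  after D4: wrote 2B at 0x1e = c65f
query mem[0x12]=0x84, mem[0x10]=0x4b, mem[0x1f]=0x5f, mem[0x02]=0x1e

MEM[0x12,0x10,0x1f,0x02] = 84 4b 5f 1e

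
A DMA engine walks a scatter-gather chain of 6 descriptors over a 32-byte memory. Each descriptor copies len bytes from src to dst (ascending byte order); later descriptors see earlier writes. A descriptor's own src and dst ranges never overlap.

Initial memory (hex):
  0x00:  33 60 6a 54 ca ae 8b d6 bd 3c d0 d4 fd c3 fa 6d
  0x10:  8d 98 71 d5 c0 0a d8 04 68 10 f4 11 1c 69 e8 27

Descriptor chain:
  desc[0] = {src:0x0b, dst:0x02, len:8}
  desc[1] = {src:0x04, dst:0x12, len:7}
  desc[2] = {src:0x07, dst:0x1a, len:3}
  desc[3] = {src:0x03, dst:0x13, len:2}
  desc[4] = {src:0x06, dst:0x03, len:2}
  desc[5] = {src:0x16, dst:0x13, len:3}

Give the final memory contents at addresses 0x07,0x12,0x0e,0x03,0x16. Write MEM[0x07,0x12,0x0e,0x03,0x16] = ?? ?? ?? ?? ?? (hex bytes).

#0 dst[0x02+8] := {0xd4,0xfd,0xc3,0xfa,0x6d,0x8d,0x98,0x71}
#1 dst[0x12+7] := {0xc3,0xfa,0x6d,0x8d,0x98,0x71,0xd0}
#2 dst[0x1a+3] := {0x8d,0x98,0x71}
#3 dst[0x13+2] := {0xfd,0xc3}
#4 dst[0x03+2] := {0x6d,0x8d}
#5 dst[0x13+3] := {0x98,0x71,0xd0}
query mem[0x07]=0x8d, mem[0x12]=0xc3, mem[0x0e]=0xfa, mem[0x03]=0x6d, mem[0x16]=0x98

MEM[0x07,0x12,0x0e,0x03,0x16] = 8d c3 fa 6d 98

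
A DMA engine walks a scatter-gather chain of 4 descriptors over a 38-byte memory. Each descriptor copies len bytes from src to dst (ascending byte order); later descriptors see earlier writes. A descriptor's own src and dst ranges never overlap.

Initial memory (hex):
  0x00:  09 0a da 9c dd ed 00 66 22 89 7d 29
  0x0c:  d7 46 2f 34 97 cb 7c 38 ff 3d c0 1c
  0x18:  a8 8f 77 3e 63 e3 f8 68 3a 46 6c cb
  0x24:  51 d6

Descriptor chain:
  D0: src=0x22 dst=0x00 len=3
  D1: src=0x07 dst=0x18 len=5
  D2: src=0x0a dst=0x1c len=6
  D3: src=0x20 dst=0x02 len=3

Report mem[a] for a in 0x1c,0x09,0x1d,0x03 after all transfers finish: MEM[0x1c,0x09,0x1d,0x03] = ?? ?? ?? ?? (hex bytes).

MEM[0x1c,0x09,0x1d,0x03] = 7d 89 29 34

#0 dst[0x00+3] := {0x6c,0xcb,0x51}
#1 dst[0x18+5] := {0x66,0x22,0x89,0x7d,0x29}
#2 dst[0x1c+6] := {0x7d,0x29,0xd7,0x46,0x2f,0x34}
#3 dst[0x02+3] := {0x2f,0x34,0x6c}
query mem[0x1c]=0x7d, mem[0x09]=0x89, mem[0x1d]=0x29, mem[0x03]=0x34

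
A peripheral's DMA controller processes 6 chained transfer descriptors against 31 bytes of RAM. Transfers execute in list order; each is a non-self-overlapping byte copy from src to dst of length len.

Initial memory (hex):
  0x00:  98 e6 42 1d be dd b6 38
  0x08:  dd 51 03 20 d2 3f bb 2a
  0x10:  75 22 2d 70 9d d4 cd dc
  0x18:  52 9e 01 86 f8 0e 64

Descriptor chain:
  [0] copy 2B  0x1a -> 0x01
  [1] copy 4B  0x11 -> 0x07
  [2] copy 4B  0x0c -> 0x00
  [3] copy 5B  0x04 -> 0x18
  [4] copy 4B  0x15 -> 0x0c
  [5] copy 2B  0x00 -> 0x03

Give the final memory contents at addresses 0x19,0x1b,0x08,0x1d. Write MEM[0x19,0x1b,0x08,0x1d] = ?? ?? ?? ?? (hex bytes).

[0] 0x1a->0x01 len=2 : 01 86
[1] 0x11->0x07 len=4 : 22 2d 70 9d
[2] 0x0c->0x00 len=4 : d2 3f bb 2a
[3] 0x04->0x18 len=5 : be dd b6 22 2d
[4] 0x15->0x0c len=4 : d4 cd dc be
[5] 0x00->0x03 len=2 : d2 3f
query mem[0x19]=0xdd, mem[0x1b]=0x22, mem[0x08]=0x2d, mem[0x1d]=0x0e

MEM[0x19,0x1b,0x08,0x1d] = dd 22 2d 0e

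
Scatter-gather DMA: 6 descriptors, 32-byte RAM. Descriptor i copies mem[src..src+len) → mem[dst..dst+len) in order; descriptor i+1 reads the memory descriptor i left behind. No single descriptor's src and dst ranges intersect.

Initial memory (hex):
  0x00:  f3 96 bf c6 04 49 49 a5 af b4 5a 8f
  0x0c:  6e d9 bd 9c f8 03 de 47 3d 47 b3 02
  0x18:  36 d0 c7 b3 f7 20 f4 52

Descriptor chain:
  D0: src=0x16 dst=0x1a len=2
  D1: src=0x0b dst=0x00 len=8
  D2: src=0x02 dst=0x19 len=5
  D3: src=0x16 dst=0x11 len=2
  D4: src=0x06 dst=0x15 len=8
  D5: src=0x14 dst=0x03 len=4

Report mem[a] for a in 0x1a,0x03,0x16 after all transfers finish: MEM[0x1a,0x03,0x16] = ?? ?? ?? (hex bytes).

[0] 0x16->0x1a len=2 : b3 02
[1] 0x0b->0x00 len=8 : 8f 6e d9 bd 9c f8 03 de
[2] 0x02->0x19 len=5 : d9 bd 9c f8 03
[3] 0x16->0x11 len=2 : b3 02
[4] 0x06->0x15 len=8 : 03 de af b4 5a 8f 6e d9
[5] 0x14->0x03 len=4 : 3d 03 de af
query mem[0x1a]=0x8f, mem[0x03]=0x3d, mem[0x16]=0xde

MEM[0x1a,0x03,0x16] = 8f 3d de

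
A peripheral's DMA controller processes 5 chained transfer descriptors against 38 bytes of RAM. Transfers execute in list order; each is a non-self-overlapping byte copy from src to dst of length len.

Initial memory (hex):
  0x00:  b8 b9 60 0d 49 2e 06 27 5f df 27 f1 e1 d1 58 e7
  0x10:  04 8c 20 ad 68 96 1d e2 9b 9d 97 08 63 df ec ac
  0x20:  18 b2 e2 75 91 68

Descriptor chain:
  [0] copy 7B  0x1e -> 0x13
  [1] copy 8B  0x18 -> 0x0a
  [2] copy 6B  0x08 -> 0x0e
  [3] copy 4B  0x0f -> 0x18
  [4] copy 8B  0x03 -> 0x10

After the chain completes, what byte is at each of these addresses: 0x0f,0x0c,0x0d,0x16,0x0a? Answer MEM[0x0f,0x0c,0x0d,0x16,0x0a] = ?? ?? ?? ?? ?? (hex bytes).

MEM[0x0f,0x0c,0x0d,0x16,0x0a] = df 97 08 df 75

  after D0: wrote 7B at 0x13 = ecac18b2e27591
  after D1: wrote 8B at 0x0a = 7591970863dfecac
  after D2: wrote 6B at 0x0e = 5fdf75919708
  after D3: wrote 4B at 0x18 = df759197
  after D4: wrote 8B at 0x10 = 0d492e06275fdf75
query mem[0x0f]=0xdf, mem[0x0c]=0x97, mem[0x0d]=0x08, mem[0x16]=0xdf, mem[0x0a]=0x75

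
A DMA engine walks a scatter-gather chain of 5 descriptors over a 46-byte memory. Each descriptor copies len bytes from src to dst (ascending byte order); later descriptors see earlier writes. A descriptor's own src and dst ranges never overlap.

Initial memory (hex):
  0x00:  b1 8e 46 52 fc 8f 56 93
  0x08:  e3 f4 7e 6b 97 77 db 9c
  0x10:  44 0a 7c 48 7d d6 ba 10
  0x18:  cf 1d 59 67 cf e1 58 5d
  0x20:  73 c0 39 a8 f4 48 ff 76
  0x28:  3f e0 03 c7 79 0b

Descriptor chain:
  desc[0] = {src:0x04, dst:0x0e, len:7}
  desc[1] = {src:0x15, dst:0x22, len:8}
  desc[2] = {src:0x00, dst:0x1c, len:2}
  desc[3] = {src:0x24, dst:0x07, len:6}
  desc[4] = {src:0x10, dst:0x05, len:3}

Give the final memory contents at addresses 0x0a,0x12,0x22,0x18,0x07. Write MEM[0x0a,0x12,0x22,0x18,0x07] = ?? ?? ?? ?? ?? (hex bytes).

MEM[0x0a,0x12,0x22,0x18,0x07] = 59 e3 d6 cf e3

D0: mem[0x0e..0x14] <- [fc 8f 56 93 e3 f4 7e]
D1: mem[0x22..0x29] <- [d6 ba 10 cf 1d 59 67 cf]
D2: mem[0x1c..0x1d] <- [b1 8e]
D3: mem[0x07..0x0c] <- [10 cf 1d 59 67 cf]
D4: mem[0x05..0x07] <- [56 93 e3]
query mem[0x0a]=0x59, mem[0x12]=0xe3, mem[0x22]=0xd6, mem[0x18]=0xcf, mem[0x07]=0xe3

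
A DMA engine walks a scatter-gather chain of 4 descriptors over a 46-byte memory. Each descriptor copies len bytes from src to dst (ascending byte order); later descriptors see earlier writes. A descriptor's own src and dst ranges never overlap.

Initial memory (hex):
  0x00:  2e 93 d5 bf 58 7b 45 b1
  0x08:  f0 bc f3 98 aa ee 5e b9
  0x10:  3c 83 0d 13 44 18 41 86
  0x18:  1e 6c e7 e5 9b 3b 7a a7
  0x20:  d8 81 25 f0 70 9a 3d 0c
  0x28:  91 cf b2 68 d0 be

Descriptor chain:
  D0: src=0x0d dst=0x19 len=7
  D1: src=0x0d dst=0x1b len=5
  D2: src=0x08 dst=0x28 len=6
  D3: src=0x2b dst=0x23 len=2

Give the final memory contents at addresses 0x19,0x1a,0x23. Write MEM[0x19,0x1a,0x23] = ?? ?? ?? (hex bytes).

[0] 0x0d->0x19 len=7 : ee 5e b9 3c 83 0d 13
[1] 0x0d->0x1b len=5 : ee 5e b9 3c 83
[2] 0x08->0x28 len=6 : f0 bc f3 98 aa ee
[3] 0x2b->0x23 len=2 : 98 aa
query mem[0x19]=0xee, mem[0x1a]=0x5e, mem[0x23]=0x98

MEM[0x19,0x1a,0x23] = ee 5e 98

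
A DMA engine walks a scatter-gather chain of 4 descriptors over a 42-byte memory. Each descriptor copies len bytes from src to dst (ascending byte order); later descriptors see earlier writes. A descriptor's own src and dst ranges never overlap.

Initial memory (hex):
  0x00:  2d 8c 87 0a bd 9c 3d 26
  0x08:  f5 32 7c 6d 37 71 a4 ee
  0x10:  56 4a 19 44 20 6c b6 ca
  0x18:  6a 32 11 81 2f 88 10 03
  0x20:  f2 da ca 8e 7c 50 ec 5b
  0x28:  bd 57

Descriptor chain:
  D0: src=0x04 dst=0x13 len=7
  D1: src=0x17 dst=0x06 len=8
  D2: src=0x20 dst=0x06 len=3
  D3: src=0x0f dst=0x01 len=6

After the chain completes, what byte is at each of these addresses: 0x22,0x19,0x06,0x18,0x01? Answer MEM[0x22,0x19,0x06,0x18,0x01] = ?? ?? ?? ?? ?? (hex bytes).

D0: mem[0x13..0x19] <- [bd 9c 3d 26 f5 32 7c]
D1: mem[0x06..0x0d] <- [f5 32 7c 11 81 2f 88 10]
D2: mem[0x06..0x08] <- [f2 da ca]
D3: mem[0x01..0x06] <- [ee 56 4a 19 bd 9c]
query mem[0x22]=0xca, mem[0x19]=0x7c, mem[0x06]=0x9c, mem[0x18]=0x32, mem[0x01]=0xee

MEM[0x22,0x19,0x06,0x18,0x01] = ca 7c 9c 32 ee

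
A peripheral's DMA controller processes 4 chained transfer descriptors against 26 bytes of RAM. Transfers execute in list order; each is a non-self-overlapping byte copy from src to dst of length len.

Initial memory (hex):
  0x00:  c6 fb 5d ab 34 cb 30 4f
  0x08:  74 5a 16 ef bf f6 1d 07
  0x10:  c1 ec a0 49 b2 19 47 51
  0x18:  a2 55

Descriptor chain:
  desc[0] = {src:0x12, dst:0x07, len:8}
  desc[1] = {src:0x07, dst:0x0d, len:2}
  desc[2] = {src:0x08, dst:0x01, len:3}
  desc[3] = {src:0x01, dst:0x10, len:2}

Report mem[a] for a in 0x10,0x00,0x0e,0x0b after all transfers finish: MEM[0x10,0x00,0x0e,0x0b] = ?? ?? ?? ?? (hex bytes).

MEM[0x10,0x00,0x0e,0x0b] = 49 c6 49 47

[0] 0x12->0x07 len=8 : a0 49 b2 19 47 51 a2 55
[1] 0x07->0x0d len=2 : a0 49
[2] 0x08->0x01 len=3 : 49 b2 19
[3] 0x01->0x10 len=2 : 49 b2
query mem[0x10]=0x49, mem[0x00]=0xc6, mem[0x0e]=0x49, mem[0x0b]=0x47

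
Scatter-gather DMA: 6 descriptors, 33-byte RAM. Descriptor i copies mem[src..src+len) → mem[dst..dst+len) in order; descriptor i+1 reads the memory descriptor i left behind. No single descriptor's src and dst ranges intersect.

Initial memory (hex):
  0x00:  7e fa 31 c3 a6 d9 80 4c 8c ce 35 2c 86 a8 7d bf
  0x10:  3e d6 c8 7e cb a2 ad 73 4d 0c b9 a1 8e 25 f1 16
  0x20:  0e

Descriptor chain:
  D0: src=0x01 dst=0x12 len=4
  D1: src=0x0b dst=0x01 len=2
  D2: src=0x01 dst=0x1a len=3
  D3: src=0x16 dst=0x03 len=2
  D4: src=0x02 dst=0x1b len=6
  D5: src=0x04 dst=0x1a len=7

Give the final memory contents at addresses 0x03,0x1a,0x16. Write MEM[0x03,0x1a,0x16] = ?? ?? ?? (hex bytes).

MEM[0x03,0x1a,0x16] = ad 73 ad

[0] 0x01->0x12 len=4 : fa 31 c3 a6
[1] 0x0b->0x01 len=2 : 2c 86
[2] 0x01->0x1a len=3 : 2c 86 c3
[3] 0x16->0x03 len=2 : ad 73
[4] 0x02->0x1b len=6 : 86 ad 73 d9 80 4c
[5] 0x04->0x1a len=7 : 73 d9 80 4c 8c ce 35
query mem[0x03]=0xad, mem[0x1a]=0x73, mem[0x16]=0xad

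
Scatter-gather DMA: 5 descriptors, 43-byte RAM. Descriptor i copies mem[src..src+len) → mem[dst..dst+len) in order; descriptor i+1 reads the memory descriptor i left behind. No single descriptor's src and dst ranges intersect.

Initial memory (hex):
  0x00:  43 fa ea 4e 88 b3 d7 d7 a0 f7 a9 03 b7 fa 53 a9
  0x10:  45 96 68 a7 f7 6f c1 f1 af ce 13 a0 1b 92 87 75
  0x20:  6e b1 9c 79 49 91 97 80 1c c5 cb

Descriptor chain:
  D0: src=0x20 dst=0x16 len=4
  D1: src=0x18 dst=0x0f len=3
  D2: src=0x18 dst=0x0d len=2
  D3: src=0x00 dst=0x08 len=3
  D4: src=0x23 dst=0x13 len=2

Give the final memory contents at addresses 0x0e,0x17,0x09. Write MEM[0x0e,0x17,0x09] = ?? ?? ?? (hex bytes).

D0: mem[0x16..0x19] <- [6e b1 9c 79]
D1: mem[0x0f..0x11] <- [9c 79 13]
D2: mem[0x0d..0x0e] <- [9c 79]
D3: mem[0x08..0x0a] <- [43 fa ea]
D4: mem[0x13..0x14] <- [79 49]
query mem[0x0e]=0x79, mem[0x17]=0xb1, mem[0x09]=0xfa

MEM[0x0e,0x17,0x09] = 79 b1 fa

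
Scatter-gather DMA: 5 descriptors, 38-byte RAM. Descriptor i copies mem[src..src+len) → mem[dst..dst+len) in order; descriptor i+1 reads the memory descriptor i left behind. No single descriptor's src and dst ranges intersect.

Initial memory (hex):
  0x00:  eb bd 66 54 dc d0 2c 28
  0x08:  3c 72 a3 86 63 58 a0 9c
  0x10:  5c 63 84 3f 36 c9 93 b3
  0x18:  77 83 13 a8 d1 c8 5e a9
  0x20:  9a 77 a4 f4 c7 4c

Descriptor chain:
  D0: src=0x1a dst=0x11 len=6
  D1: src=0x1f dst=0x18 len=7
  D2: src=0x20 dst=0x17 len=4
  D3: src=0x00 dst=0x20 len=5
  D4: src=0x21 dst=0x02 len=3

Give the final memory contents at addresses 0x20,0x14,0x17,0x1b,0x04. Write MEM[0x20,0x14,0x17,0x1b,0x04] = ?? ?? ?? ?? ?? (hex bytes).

MEM[0x20,0x14,0x17,0x1b,0x04] = eb c8 9a a4 54

#0 dst[0x11+6] := {0x13,0xa8,0xd1,0xc8,0x5e,0xa9}
#1 dst[0x18+7] := {0xa9,0x9a,0x77,0xa4,0xf4,0xc7,0x4c}
#2 dst[0x17+4] := {0x9a,0x77,0xa4,0xf4}
#3 dst[0x20+5] := {0xeb,0xbd,0x66,0x54,0xdc}
#4 dst[0x02+3] := {0xbd,0x66,0x54}
query mem[0x20]=0xeb, mem[0x14]=0xc8, mem[0x17]=0x9a, mem[0x1b]=0xa4, mem[0x04]=0x54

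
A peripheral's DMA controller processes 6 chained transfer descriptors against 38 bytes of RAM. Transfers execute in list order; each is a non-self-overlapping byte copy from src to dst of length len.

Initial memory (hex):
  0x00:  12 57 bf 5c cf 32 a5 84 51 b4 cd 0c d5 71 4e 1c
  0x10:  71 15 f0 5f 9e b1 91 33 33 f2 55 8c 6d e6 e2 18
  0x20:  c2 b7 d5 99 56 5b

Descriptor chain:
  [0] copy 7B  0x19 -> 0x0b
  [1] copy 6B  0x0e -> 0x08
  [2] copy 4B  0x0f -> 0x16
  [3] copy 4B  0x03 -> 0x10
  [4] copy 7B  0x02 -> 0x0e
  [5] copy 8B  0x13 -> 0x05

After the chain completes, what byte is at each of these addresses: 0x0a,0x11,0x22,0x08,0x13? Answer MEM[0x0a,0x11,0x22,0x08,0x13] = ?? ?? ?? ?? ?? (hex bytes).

MEM[0x0a,0x11,0x22,0x08,0x13] = 18 32 d5 e6 84

D0: mem[0x0b..0x11] <- [f2 55 8c 6d e6 e2 18]
D1: mem[0x08..0x0d] <- [6d e6 e2 18 f0 5f]
D2: mem[0x16..0x19] <- [e6 e2 18 f0]
D3: mem[0x10..0x13] <- [5c cf 32 a5]
D4: mem[0x0e..0x14] <- [bf 5c cf 32 a5 84 6d]
D5: mem[0x05..0x0c] <- [84 6d b1 e6 e2 18 f0 55]
query mem[0x0a]=0x18, mem[0x11]=0x32, mem[0x22]=0xd5, mem[0x08]=0xe6, mem[0x13]=0x84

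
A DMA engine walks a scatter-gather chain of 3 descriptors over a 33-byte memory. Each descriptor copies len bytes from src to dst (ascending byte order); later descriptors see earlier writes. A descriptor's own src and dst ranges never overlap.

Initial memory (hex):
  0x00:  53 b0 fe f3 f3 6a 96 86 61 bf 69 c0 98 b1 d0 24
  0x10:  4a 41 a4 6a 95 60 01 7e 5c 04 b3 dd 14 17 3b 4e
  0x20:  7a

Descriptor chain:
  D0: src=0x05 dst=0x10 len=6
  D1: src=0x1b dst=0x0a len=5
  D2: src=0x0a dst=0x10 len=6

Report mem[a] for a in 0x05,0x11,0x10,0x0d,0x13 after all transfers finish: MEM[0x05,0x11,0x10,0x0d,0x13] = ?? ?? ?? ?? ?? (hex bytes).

MEM[0x05,0x11,0x10,0x0d,0x13] = 6a 14 dd 3b 3b

  after D0: wrote 6B at 0x10 = 6a968661bf69
  after D1: wrote 5B at 0x0a = dd14173b4e
  after D2: wrote 6B at 0x10 = dd14173b4e24
query mem[0x05]=0x6a, mem[0x11]=0x14, mem[0x10]=0xdd, mem[0x0d]=0x3b, mem[0x13]=0x3b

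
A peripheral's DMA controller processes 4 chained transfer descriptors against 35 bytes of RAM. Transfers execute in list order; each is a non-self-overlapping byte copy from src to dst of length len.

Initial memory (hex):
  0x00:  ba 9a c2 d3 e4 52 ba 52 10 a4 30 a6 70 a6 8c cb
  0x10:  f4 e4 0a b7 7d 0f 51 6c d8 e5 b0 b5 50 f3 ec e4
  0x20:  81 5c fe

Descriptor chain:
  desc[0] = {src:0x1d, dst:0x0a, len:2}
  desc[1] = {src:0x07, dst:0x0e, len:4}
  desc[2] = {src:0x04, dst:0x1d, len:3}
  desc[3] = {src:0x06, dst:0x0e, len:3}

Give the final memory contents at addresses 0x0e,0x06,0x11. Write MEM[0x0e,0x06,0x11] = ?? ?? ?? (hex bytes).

D0: mem[0x0a..0x0b] <- [f3 ec]
D1: mem[0x0e..0x11] <- [52 10 a4 f3]
D2: mem[0x1d..0x1f] <- [e4 52 ba]
D3: mem[0x0e..0x10] <- [ba 52 10]
query mem[0x0e]=0xba, mem[0x06]=0xba, mem[0x11]=0xf3

MEM[0x0e,0x06,0x11] = ba ba f3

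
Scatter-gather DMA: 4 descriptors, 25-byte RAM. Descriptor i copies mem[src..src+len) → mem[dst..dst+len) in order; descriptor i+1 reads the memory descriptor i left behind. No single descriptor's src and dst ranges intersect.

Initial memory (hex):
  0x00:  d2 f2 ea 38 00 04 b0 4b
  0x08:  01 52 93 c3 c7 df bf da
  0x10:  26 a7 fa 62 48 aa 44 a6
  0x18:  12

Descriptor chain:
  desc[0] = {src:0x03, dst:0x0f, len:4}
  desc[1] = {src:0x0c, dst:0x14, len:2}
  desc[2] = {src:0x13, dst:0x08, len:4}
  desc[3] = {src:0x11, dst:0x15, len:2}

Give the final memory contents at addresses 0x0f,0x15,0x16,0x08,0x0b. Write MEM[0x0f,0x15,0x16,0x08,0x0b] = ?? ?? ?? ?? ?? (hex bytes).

MEM[0x0f,0x15,0x16,0x08,0x0b] = 38 04 b0 62 44

  after D0: wrote 4B at 0x0f = 380004b0
  after D1: wrote 2B at 0x14 = c7df
  after D2: wrote 4B at 0x08 = 62c7df44
  after D3: wrote 2B at 0x15 = 04b0
query mem[0x0f]=0x38, mem[0x15]=0x04, mem[0x16]=0xb0, mem[0x08]=0x62, mem[0x0b]=0x44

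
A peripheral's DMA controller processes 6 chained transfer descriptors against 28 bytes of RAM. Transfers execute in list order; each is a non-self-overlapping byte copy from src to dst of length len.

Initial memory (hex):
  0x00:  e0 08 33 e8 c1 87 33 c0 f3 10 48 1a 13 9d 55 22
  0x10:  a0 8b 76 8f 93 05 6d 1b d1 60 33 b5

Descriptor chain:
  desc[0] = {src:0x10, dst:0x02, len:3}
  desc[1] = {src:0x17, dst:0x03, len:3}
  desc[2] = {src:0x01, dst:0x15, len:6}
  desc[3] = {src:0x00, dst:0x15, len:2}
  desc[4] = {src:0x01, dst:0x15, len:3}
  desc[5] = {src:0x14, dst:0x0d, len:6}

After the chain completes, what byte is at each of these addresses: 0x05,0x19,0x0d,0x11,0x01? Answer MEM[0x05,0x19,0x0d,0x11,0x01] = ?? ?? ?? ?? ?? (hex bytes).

MEM[0x05,0x19,0x0d,0x11,0x01] = 60 60 93 d1 08

D0: mem[0x02..0x04] <- [a0 8b 76]
D1: mem[0x03..0x05] <- [1b d1 60]
D2: mem[0x15..0x1a] <- [08 a0 1b d1 60 33]
D3: mem[0x15..0x16] <- [e0 08]
D4: mem[0x15..0x17] <- [08 a0 1b]
D5: mem[0x0d..0x12] <- [93 08 a0 1b d1 60]
query mem[0x05]=0x60, mem[0x19]=0x60, mem[0x0d]=0x93, mem[0x11]=0xd1, mem[0x01]=0x08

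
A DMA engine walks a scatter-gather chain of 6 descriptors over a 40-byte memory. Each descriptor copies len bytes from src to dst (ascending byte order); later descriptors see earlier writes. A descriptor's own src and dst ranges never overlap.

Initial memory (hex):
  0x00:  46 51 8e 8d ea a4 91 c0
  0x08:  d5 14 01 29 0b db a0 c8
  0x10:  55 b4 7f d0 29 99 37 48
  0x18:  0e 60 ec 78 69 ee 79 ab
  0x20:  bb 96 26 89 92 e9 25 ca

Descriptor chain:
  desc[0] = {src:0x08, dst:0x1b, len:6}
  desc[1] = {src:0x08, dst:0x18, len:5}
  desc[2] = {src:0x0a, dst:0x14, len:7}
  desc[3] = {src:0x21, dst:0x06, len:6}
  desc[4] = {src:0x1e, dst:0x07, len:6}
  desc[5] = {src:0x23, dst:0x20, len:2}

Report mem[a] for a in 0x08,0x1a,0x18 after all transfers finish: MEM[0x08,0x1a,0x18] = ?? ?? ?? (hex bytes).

#0 dst[0x1b+6] := {0xd5,0x14,0x01,0x29,0x0b,0xdb}
#1 dst[0x18+5] := {0xd5,0x14,0x01,0x29,0x0b}
#2 dst[0x14+7] := {0x01,0x29,0x0b,0xdb,0xa0,0xc8,0x55}
#3 dst[0x06+6] := {0x96,0x26,0x89,0x92,0xe9,0x25}
#4 dst[0x07+6] := {0x29,0x0b,0xdb,0x96,0x26,0x89}
#5 dst[0x20+2] := {0x89,0x92}
query mem[0x08]=0x0b, mem[0x1a]=0x55, mem[0x18]=0xa0

MEM[0x08,0x1a,0x18] = 0b 55 a0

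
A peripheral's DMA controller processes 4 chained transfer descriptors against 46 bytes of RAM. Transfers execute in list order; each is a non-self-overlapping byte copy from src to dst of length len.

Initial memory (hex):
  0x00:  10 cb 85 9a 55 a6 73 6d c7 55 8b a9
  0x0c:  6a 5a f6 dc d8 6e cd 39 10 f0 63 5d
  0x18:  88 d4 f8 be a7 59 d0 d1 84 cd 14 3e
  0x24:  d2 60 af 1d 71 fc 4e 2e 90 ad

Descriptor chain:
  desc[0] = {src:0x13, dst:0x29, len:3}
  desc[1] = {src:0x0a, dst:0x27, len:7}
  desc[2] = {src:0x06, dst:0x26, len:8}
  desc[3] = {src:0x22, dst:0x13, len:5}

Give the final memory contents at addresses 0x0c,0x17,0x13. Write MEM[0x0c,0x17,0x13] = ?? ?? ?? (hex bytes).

[0] 0x13->0x29 len=3 : 39 10 f0
[1] 0x0a->0x27 len=7 : 8b a9 6a 5a f6 dc d8
[2] 0x06->0x26 len=8 : 73 6d c7 55 8b a9 6a 5a
[3] 0x22->0x13 len=5 : 14 3e d2 60 73
query mem[0x0c]=0x6a, mem[0x17]=0x73, mem[0x13]=0x14

MEM[0x0c,0x17,0x13] = 6a 73 14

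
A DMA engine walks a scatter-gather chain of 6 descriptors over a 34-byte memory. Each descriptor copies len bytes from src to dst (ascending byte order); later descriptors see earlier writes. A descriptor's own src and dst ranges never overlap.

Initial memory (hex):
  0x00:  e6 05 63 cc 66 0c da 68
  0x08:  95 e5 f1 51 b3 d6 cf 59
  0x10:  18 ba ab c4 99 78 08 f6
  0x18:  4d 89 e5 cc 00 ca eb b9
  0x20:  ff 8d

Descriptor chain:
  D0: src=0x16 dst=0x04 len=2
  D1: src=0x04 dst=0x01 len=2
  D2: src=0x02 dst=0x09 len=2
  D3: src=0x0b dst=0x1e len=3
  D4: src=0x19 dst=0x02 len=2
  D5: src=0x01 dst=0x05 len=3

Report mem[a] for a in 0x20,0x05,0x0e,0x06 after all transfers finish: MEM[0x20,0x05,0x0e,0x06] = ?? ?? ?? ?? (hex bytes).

  after D0: wrote 2B at 0x04 = 08f6
  after D1: wrote 2B at 0x01 = 08f6
  after D2: wrote 2B at 0x09 = f6cc
  after D3: wrote 3B at 0x1e = 51b3d6
  after D4: wrote 2B at 0x02 = 89e5
  after D5: wrote 3B at 0x05 = 0889e5
query mem[0x20]=0xd6, mem[0x05]=0x08, mem[0x0e]=0xcf, mem[0x06]=0x89

MEM[0x20,0x05,0x0e,0x06] = d6 08 cf 89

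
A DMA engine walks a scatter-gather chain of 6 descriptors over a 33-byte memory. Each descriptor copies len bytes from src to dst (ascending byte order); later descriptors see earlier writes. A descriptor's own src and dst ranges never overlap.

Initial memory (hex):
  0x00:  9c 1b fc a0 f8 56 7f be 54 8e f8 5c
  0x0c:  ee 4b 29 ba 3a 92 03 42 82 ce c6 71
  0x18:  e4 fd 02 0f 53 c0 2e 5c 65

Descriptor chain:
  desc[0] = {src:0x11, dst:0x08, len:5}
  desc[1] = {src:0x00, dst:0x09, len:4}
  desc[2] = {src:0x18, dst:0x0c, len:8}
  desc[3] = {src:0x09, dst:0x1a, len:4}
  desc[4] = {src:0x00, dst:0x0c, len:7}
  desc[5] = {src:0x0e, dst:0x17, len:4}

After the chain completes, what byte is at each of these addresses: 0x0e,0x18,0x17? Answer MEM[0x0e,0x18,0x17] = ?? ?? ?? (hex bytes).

  after D0: wrote 5B at 0x08 = 92034282ce
  after D1: wrote 4B at 0x09 = 9c1bfca0
  after D2: wrote 8B at 0x0c = e4fd020f53c02e5c
  after D3: wrote 4B at 0x1a = 9c1bfce4
  after D4: wrote 7B at 0x0c = 9c1bfca0f8567f
  after D5: wrote 4B at 0x17 = fca0f856
query mem[0x0e]=0xfc, mem[0x18]=0xa0, mem[0x17]=0xfc

MEM[0x0e,0x18,0x17] = fc a0 fc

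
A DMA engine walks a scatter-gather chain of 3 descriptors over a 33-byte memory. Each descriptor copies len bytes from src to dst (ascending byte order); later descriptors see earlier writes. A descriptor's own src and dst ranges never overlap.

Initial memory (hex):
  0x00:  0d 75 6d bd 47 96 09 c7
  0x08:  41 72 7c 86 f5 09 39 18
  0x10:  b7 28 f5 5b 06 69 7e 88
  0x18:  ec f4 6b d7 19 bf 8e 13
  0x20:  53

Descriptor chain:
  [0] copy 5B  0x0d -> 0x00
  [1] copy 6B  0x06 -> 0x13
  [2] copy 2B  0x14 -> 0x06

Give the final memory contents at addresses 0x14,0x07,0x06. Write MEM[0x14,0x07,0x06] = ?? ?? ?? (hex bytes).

MEM[0x14,0x07,0x06] = c7 41 c7

D0: mem[0x00..0x04] <- [09 39 18 b7 28]
D1: mem[0x13..0x18] <- [09 c7 41 72 7c 86]
D2: mem[0x06..0x07] <- [c7 41]
query mem[0x14]=0xc7, mem[0x07]=0x41, mem[0x06]=0xc7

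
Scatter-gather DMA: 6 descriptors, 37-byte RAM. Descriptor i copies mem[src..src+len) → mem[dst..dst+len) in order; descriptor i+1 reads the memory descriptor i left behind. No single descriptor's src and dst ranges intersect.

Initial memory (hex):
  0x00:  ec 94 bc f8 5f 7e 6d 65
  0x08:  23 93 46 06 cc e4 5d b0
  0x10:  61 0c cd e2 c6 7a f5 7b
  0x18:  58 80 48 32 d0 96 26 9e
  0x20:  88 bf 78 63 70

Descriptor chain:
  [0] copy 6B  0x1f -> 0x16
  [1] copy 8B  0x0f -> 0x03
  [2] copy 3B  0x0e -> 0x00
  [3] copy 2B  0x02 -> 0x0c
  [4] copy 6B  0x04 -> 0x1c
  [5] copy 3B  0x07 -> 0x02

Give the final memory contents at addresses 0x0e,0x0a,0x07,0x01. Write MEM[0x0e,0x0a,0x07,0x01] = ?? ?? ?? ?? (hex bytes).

MEM[0x0e,0x0a,0x07,0x01] = 5d 9e e2 b0

D0: mem[0x16..0x1b] <- [9e 88 bf 78 63 70]
D1: mem[0x03..0x0a] <- [b0 61 0c cd e2 c6 7a 9e]
D2: mem[0x00..0x02] <- [5d b0 61]
D3: mem[0x0c..0x0d] <- [61 b0]
D4: mem[0x1c..0x21] <- [61 0c cd e2 c6 7a]
D5: mem[0x02..0x04] <- [e2 c6 7a]
query mem[0x0e]=0x5d, mem[0x0a]=0x9e, mem[0x07]=0xe2, mem[0x01]=0xb0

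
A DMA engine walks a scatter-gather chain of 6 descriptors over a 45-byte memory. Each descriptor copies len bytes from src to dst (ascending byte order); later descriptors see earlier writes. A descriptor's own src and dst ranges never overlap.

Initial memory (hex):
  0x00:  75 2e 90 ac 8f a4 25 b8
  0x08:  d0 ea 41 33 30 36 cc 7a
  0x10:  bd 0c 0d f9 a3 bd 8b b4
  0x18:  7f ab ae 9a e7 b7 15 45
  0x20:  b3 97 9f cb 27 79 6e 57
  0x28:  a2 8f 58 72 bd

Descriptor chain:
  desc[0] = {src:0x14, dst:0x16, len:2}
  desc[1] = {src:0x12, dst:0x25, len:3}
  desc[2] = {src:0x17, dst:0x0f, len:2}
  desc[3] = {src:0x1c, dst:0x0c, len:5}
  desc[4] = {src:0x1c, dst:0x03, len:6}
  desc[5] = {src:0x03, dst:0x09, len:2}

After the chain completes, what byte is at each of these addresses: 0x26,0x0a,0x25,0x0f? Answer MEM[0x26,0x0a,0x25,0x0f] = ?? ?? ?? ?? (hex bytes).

MEM[0x26,0x0a,0x25,0x0f] = f9 b7 0d 45

[0] 0x14->0x16 len=2 : a3 bd
[1] 0x12->0x25 len=3 : 0d f9 a3
[2] 0x17->0x0f len=2 : bd 7f
[3] 0x1c->0x0c len=5 : e7 b7 15 45 b3
[4] 0x1c->0x03 len=6 : e7 b7 15 45 b3 97
[5] 0x03->0x09 len=2 : e7 b7
query mem[0x26]=0xf9, mem[0x0a]=0xb7, mem[0x25]=0x0d, mem[0x0f]=0x45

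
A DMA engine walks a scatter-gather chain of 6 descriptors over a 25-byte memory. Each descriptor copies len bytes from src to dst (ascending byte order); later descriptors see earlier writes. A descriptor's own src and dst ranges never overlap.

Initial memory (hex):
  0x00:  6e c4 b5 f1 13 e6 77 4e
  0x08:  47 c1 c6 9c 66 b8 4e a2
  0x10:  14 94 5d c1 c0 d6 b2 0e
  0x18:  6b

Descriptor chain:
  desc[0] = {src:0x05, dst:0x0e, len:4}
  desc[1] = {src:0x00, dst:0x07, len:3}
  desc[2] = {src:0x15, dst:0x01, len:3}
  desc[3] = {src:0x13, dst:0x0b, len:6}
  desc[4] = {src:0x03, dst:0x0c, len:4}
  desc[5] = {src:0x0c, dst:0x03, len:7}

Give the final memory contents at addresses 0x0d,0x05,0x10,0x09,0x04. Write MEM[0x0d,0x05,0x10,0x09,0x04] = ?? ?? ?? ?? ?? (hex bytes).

  after D0: wrote 4B at 0x0e = e6774e47
  after D1: wrote 3B at 0x07 = 6ec4b5
  after D2: wrote 3B at 0x01 = d6b20e
  after D3: wrote 6B at 0x0b = c1c0d6b20e6b
  after D4: wrote 4B at 0x0c = 0e13e677
  after D5: wrote 7B at 0x03 = 0e13e6776b475d
query mem[0x0d]=0x13, mem[0x05]=0xe6, mem[0x10]=0x6b, mem[0x09]=0x5d, mem[0x04]=0x13

MEM[0x0d,0x05,0x10,0x09,0x04] = 13 e6 6b 5d 13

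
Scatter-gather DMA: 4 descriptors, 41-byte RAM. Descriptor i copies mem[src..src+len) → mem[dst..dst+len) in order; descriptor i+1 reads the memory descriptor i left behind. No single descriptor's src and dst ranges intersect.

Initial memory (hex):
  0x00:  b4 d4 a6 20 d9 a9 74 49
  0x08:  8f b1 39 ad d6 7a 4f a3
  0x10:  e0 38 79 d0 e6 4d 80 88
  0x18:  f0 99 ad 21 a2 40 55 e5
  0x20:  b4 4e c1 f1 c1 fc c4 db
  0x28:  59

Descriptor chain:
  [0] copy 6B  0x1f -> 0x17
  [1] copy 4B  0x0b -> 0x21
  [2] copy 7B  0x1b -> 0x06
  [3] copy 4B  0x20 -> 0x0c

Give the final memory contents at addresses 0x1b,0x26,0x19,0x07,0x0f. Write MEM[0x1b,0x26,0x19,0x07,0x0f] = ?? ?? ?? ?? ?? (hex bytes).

#0 dst[0x17+6] := {0xe5,0xb4,0x4e,0xc1,0xf1,0xc1}
#1 dst[0x21+4] := {0xad,0xd6,0x7a,0x4f}
#2 dst[0x06+7] := {0xf1,0xc1,0x40,0x55,0xe5,0xb4,0xad}
#3 dst[0x0c+4] := {0xb4,0xad,0xd6,0x7a}
query mem[0x1b]=0xf1, mem[0x26]=0xc4, mem[0x19]=0x4e, mem[0x07]=0xc1, mem[0x0f]=0x7a

MEM[0x1b,0x26,0x19,0x07,0x0f] = f1 c4 4e c1 7a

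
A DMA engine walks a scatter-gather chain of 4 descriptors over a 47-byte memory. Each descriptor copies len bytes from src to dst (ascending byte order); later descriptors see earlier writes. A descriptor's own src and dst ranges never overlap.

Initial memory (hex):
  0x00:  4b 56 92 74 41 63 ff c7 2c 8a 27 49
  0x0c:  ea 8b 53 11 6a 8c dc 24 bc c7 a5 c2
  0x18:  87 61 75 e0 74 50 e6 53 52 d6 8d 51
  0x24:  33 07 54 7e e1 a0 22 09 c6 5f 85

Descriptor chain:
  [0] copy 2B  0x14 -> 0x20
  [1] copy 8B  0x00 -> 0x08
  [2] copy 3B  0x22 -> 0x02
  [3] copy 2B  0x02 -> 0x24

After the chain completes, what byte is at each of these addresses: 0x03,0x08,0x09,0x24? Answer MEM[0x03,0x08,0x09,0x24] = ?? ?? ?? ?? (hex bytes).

[0] 0x14->0x20 len=2 : bc c7
[1] 0x00->0x08 len=8 : 4b 56 92 74 41 63 ff c7
[2] 0x22->0x02 len=3 : 8d 51 33
[3] 0x02->0x24 len=2 : 8d 51
query mem[0x03]=0x51, mem[0x08]=0x4b, mem[0x09]=0x56, mem[0x24]=0x8d

MEM[0x03,0x08,0x09,0x24] = 51 4b 56 8d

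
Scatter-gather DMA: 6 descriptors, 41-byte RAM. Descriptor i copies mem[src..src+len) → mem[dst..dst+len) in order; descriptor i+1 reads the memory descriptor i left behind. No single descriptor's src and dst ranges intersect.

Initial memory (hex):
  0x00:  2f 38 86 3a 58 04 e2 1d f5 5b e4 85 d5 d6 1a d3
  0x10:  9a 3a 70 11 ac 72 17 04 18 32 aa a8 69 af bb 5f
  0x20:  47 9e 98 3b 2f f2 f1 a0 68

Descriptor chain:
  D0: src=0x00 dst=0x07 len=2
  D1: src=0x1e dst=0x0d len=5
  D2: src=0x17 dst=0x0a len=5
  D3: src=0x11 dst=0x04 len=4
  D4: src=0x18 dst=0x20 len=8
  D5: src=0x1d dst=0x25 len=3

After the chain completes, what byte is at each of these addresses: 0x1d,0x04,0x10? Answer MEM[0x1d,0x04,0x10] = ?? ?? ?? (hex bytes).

MEM[0x1d,0x04,0x10] = af 98 9e

D0: mem[0x07..0x08] <- [2f 38]
D1: mem[0x0d..0x11] <- [bb 5f 47 9e 98]
D2: mem[0x0a..0x0e] <- [04 18 32 aa a8]
D3: mem[0x04..0x07] <- [98 70 11 ac]
D4: mem[0x20..0x27] <- [18 32 aa a8 69 af bb 5f]
D5: mem[0x25..0x27] <- [af bb 5f]
query mem[0x1d]=0xaf, mem[0x04]=0x98, mem[0x10]=0x9e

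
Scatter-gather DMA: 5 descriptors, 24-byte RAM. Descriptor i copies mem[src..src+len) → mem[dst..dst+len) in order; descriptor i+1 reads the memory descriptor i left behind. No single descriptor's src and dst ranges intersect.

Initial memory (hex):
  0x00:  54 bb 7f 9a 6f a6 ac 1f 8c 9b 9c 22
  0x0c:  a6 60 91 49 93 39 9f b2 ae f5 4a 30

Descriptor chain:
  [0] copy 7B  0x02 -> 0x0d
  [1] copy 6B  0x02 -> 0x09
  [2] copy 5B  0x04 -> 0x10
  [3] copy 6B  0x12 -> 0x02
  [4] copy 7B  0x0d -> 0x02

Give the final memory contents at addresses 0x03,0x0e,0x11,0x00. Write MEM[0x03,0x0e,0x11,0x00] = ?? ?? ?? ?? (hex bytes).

MEM[0x03,0x0e,0x11,0x00] = 1f 1f a6 54

#0 dst[0x0d+7] := {0x7f,0x9a,0x6f,0xa6,0xac,0x1f,0x8c}
#1 dst[0x09+6] := {0x7f,0x9a,0x6f,0xa6,0xac,0x1f}
#2 dst[0x10+5] := {0x6f,0xa6,0xac,0x1f,0x8c}
#3 dst[0x02+6] := {0xac,0x1f,0x8c,0xf5,0x4a,0x30}
#4 dst[0x02+7] := {0xac,0x1f,0x6f,0x6f,0xa6,0xac,0x1f}
query mem[0x03]=0x1f, mem[0x0e]=0x1f, mem[0x11]=0xa6, mem[0x00]=0x54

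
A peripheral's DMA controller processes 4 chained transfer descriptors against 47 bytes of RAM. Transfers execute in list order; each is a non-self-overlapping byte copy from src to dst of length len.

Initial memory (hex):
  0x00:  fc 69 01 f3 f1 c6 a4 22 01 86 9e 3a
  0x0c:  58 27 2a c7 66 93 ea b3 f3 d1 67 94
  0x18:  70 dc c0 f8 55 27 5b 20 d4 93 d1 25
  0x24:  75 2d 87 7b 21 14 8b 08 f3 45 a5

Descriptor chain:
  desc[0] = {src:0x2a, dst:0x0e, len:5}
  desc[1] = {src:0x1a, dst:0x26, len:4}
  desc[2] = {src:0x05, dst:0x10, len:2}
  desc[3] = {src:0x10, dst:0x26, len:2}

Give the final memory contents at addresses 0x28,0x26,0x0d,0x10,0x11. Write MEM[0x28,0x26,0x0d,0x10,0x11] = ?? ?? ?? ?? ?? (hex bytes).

#0 dst[0x0e+5] := {0x8b,0x08,0xf3,0x45,0xa5}
#1 dst[0x26+4] := {0xc0,0xf8,0x55,0x27}
#2 dst[0x10+2] := {0xc6,0xa4}
#3 dst[0x26+2] := {0xc6,0xa4}
query mem[0x28]=0x55, mem[0x26]=0xc6, mem[0x0d]=0x27, mem[0x10]=0xc6, mem[0x11]=0xa4

MEM[0x28,0x26,0x0d,0x10,0x11] = 55 c6 27 c6 a4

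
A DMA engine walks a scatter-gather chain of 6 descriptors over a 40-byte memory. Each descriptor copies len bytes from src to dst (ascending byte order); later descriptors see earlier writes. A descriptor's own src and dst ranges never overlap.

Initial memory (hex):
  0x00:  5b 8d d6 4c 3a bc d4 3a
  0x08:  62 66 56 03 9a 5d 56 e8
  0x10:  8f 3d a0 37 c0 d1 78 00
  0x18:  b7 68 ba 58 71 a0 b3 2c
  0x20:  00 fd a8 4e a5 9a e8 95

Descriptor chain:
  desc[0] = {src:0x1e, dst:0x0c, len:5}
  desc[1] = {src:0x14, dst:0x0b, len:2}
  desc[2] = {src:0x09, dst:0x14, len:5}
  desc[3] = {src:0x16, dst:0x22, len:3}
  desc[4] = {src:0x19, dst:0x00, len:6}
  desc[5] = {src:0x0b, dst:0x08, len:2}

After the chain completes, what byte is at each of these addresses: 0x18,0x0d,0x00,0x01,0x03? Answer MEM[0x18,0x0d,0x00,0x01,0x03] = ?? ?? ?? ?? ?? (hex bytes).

MEM[0x18,0x0d,0x00,0x01,0x03] = 2c 2c 68 ba 71

[0] 0x1e->0x0c len=5 : b3 2c 00 fd a8
[1] 0x14->0x0b len=2 : c0 d1
[2] 0x09->0x14 len=5 : 66 56 c0 d1 2c
[3] 0x16->0x22 len=3 : c0 d1 2c
[4] 0x19->0x00 len=6 : 68 ba 58 71 a0 b3
[5] 0x0b->0x08 len=2 : c0 d1
query mem[0x18]=0x2c, mem[0x0d]=0x2c, mem[0x00]=0x68, mem[0x01]=0xba, mem[0x03]=0x71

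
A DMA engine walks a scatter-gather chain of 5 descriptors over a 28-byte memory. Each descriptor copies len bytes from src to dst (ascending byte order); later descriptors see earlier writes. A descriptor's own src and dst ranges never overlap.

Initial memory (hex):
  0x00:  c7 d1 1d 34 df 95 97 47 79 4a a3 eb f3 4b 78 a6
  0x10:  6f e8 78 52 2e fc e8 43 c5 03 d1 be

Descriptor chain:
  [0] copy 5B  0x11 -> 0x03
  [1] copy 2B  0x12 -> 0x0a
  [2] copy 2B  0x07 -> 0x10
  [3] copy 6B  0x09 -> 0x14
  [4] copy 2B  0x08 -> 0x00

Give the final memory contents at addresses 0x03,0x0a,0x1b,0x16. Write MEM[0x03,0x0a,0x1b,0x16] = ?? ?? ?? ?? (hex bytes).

MEM[0x03,0x0a,0x1b,0x16] = e8 78 be 52

[0] 0x11->0x03 len=5 : e8 78 52 2e fc
[1] 0x12->0x0a len=2 : 78 52
[2] 0x07->0x10 len=2 : fc 79
[3] 0x09->0x14 len=6 : 4a 78 52 f3 4b 78
[4] 0x08->0x00 len=2 : 79 4a
query mem[0x03]=0xe8, mem[0x0a]=0x78, mem[0x1b]=0xbe, mem[0x16]=0x52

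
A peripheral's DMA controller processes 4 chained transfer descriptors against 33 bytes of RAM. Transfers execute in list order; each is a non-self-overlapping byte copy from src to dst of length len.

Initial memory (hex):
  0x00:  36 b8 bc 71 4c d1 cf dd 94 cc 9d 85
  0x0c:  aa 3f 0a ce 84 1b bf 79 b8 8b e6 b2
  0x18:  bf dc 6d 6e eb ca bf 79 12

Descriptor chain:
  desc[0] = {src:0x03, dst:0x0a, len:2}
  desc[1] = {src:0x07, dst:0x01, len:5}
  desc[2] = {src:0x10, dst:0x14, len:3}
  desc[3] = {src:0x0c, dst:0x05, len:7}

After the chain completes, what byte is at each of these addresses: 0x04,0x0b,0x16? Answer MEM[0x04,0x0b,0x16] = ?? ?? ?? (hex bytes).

  after D0: wrote 2B at 0x0a = 714c
  after D1: wrote 5B at 0x01 = dd94cc714c
  after D2: wrote 3B at 0x14 = 841bbf
  after D3: wrote 7B at 0x05 = aa3f0ace841bbf
query mem[0x04]=0x71, mem[0x0b]=0xbf, mem[0x16]=0xbf

MEM[0x04,0x0b,0x16] = 71 bf bf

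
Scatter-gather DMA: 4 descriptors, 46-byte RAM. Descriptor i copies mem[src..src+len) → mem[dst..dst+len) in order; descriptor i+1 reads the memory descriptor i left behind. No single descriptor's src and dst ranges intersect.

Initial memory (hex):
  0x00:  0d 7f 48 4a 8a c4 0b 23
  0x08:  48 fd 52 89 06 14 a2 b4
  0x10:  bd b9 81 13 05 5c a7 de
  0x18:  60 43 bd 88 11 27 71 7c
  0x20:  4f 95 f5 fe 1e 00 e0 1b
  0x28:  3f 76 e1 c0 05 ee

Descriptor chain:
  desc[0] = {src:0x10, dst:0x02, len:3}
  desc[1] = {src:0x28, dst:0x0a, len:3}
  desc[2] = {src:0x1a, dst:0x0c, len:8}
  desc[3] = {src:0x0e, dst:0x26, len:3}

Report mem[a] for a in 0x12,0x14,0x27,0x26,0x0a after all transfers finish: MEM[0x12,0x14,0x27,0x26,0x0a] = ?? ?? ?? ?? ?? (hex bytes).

  after D0: wrote 3B at 0x02 = bdb981
  after D1: wrote 3B at 0x0a = 3f76e1
  after D2: wrote 8B at 0x0c = bd881127717c4f95
  after D3: wrote 3B at 0x26 = 112771
query mem[0x12]=0x4f, mem[0x14]=0x05, mem[0x27]=0x27, mem[0x26]=0x11, mem[0x0a]=0x3f

MEM[0x12,0x14,0x27,0x26,0x0a] = 4f 05 27 11 3f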